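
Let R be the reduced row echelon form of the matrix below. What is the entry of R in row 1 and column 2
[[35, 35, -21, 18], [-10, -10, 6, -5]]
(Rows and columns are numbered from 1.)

R1 := 1/35·R1
  [   1    1  -3/5  18/35 ]
  [ -10  -10     6     -5 ]
R2 := R2 + 10·R1
  [ 1  1  -3/5  18/35 ]
  [ 0  0     0    1/7 ]
R2 := 7·R2
  [ 1  1  -3/5  18/35 ]
  [ 0  0     0      1 ]
R1 := R1 − 18/35·R2
  [ 1  1  -3/5  0 ]
  [ 0  0     0  1 ]

1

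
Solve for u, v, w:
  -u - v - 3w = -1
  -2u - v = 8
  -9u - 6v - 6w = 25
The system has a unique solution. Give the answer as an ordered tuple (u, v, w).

(-5, 2, 4/3)

Form the augmented matrix and row-reduce:
  [ -1  -1  -3  |  -1 ]
  [ -2  -1   0  |   8 ]
  [ -9  -6  -6  |  25 ]
r1 ← -1·r1
  [  1   1   3  |   1 ]
  [ -2  -1   0  |   8 ]
  [ -9  -6  -6  |  25 ]
r2 ← r2 + 2·r1
  [  1   1   3  |   1 ]
  [  0   1   6  |  10 ]
  [ -9  -6  -6  |  25 ]
r3 ← r3 + 9·r1
  [ 1  1   3  |   1 ]
  [ 0  1   6  |  10 ]
  [ 0  3  21  |  34 ]
r3 ← r3 − 3·r2
  [ 1  1  3  |   1 ]
  [ 0  1  6  |  10 ]
  [ 0  0  3  |   4 ]
r3 ← 1/3·r3
  [ 1  1  3  |    1 ]
  [ 0  1  6  |   10 ]
  [ 0  0  1  |  4/3 ]
r2 ← r2 − 6·r3
  [ 1  1  3  |    1 ]
  [ 0  1  0  |    2 ]
  [ 0  0  1  |  4/3 ]
r1 ← r1 − 3·r3
  [ 1  1  0  |   -3 ]
  [ 0  1  0  |    2 ]
  [ 0  0  1  |  4/3 ]
r1 ← r1 − r2
  [ 1  0  0  |   -5 ]
  [ 0  1  0  |    2 ]
  [ 0  0  1  |  4/3 ]
Reading off the last column: u = -5, v = 2, w = 4/3.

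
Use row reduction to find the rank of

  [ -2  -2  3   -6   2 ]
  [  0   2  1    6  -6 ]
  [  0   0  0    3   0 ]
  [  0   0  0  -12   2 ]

R1 ← -1/2·R1
  [ 1  1  -3/2    3  -1 ]
  [ 0  2     1    6  -6 ]
  [ 0  0     0    3   0 ]
  [ 0  0     0  -12   2 ]
R2 ← 1/2·R2
  [ 1  1  -3/2    3  -1 ]
  [ 0  1   1/2    3  -3 ]
  [ 0  0     0    3   0 ]
  [ 0  0     0  -12   2 ]
R3 ← 1/3·R3
  [ 1  1  -3/2    3  -1 ]
  [ 0  1   1/2    3  -3 ]
  [ 0  0     0    1   0 ]
  [ 0  0     0  -12   2 ]
R4 ← R4 + 12·R3
  [ 1  1  -3/2  3  -1 ]
  [ 0  1   1/2  3  -3 ]
  [ 0  0     0  1   0 ]
  [ 0  0     0  0   2 ]
R4 ← 1/2·R4
  [ 1  1  -3/2  3  -1 ]
  [ 0  1   1/2  3  -3 ]
  [ 0  0     0  1   0 ]
  [ 0  0     0  0   1 ]
R2 ← R2 + 3·R4
  [ 1  1  -3/2  3  -1 ]
  [ 0  1   1/2  3   0 ]
  [ 0  0     0  1   0 ]
  [ 0  0     0  0   1 ]
R1 ← R1 + R4
  [ 1  1  -3/2  3  0 ]
  [ 0  1   1/2  3  0 ]
  [ 0  0     0  1  0 ]
  [ 0  0     0  0  1 ]
R2 ← R2 − 3·R3
  [ 1  1  -3/2  3  0 ]
  [ 0  1   1/2  0  0 ]
  [ 0  0     0  1  0 ]
  [ 0  0     0  0  1 ]
R1 ← R1 − 3·R3
  [ 1  1  -3/2  0  0 ]
  [ 0  1   1/2  0  0 ]
  [ 0  0     0  1  0 ]
  [ 0  0     0  0  1 ]
R1 ← R1 − R2
  [ 1  0   -2  0  0 ]
  [ 0  1  1/2  0  0 ]
  [ 0  0    0  1  0 ]
  [ 0  0    0  0  1 ]
The reduced form has 4 nonzero rows.

rank = 4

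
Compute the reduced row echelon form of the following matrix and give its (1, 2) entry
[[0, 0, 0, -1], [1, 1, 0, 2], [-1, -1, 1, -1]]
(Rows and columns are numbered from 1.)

1

Swap r1 and r2.
Add r1 to r3.
Swap r2 and r3.
Multiply r3 by -1.
Subtract r3 from r2.
Subtract 2 times r3 from r1.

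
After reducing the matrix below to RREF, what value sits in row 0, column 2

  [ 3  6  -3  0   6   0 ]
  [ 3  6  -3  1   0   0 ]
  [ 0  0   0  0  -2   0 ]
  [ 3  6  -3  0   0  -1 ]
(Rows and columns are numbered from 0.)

Multiply r1 by 1/3.
  [ 1  2  -1  0   2   0 ]
  [ 3  6  -3  1   0   0 ]
  [ 0  0   0  0  -2   0 ]
  [ 3  6  -3  0   0  -1 ]
Subtract 3 times r1 from r2.
  [ 1  2  -1  0   2   0 ]
  [ 0  0   0  1  -6   0 ]
  [ 0  0   0  0  -2   0 ]
  [ 3  6  -3  0   0  -1 ]
Subtract 3 times r1 from r4.
  [ 1  2  -1  0   2   0 ]
  [ 0  0   0  1  -6   0 ]
  [ 0  0   0  0  -2   0 ]
  [ 0  0   0  0  -6  -1 ]
Multiply r3 by -1/2.
  [ 1  2  -1  0   2   0 ]
  [ 0  0   0  1  -6   0 ]
  [ 0  0   0  0   1   0 ]
  [ 0  0   0  0  -6  -1 ]
Add 6 times r3 to r4.
  [ 1  2  -1  0   2   0 ]
  [ 0  0   0  1  -6   0 ]
  [ 0  0   0  0   1   0 ]
  [ 0  0   0  0   0  -1 ]
Multiply r4 by -1.
  [ 1  2  -1  0   2  0 ]
  [ 0  0   0  1  -6  0 ]
  [ 0  0   0  0   1  0 ]
  [ 0  0   0  0   0  1 ]
Add 6 times r3 to r2.
  [ 1  2  -1  0  2  0 ]
  [ 0  0   0  1  0  0 ]
  [ 0  0   0  0  1  0 ]
  [ 0  0   0  0  0  1 ]
Subtract 2 times r3 from r1.
  [ 1  2  -1  0  0  0 ]
  [ 0  0   0  1  0  0 ]
  [ 0  0   0  0  1  0 ]
  [ 0  0   0  0  0  1 ]

-1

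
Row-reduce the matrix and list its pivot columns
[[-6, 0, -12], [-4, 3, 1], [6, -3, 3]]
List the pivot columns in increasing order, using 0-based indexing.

ρ1 := -1/6·ρ1
  [  1   0  2 ]
  [ -4   3  1 ]
  [  6  -3  3 ]
ρ2 := ρ2 + 4·ρ1
  [ 1   0  2 ]
  [ 0   3  9 ]
  [ 6  -3  3 ]
ρ3 := ρ3 − 6·ρ1
  [ 1   0   2 ]
  [ 0   3   9 ]
  [ 0  -3  -9 ]
ρ2 := 1/3·ρ2
  [ 1   0   2 ]
  [ 0   1   3 ]
  [ 0  -3  -9 ]
ρ3 := ρ3 + 3·ρ2
  [ 1  0  2 ]
  [ 0  1  3 ]
  [ 0  0  0 ]
Pivot columns are the columns containing a leading 1.

0, 1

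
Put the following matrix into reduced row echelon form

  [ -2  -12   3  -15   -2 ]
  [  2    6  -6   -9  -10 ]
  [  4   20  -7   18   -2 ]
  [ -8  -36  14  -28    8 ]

Multiply r1 by -1/2.
  [  1    6  -3/2  15/2    1 ]
  [  2    6    -6    -9  -10 ]
  [  4   20    -7    18   -2 ]
  [ -8  -36    14   -28    8 ]
Subtract 2 times r1 from r2.
  [  1    6  -3/2  15/2    1 ]
  [  0   -6    -3   -24  -12 ]
  [  4   20    -7    18   -2 ]
  [ -8  -36    14   -28    8 ]
Subtract 4 times r1 from r3.
  [  1    6  -3/2  15/2    1 ]
  [  0   -6    -3   -24  -12 ]
  [  0   -4    -1   -12   -6 ]
  [ -8  -36    14   -28    8 ]
Add 8 times r1 to r4.
  [ 1   6  -3/2  15/2    1 ]
  [ 0  -6    -3   -24  -12 ]
  [ 0  -4    -1   -12   -6 ]
  [ 0  12     2    32   16 ]
Multiply r2 by -1/6.
  [ 1   6  -3/2  15/2   1 ]
  [ 0   1   1/2     4   2 ]
  [ 0  -4    -1   -12  -6 ]
  [ 0  12     2    32  16 ]
Add 4 times r2 to r3.
  [ 1   6  -3/2  15/2   1 ]
  [ 0   1   1/2     4   2 ]
  [ 0   0     1     4   2 ]
  [ 0  12     2    32  16 ]
Subtract 12 times r2 from r4.
  [ 1  6  -3/2  15/2   1 ]
  [ 0  1   1/2     4   2 ]
  [ 0  0     1     4   2 ]
  [ 0  0    -4   -16  -8 ]
Add 4 times r3 to r4.
  [ 1  6  -3/2  15/2  1 ]
  [ 0  1   1/2     4  2 ]
  [ 0  0     1     4  2 ]
  [ 0  0     0     0  0 ]
Subtract 1/2 times r3 from r2.
  [ 1  6  -3/2  15/2  1 ]
  [ 0  1     0     2  1 ]
  [ 0  0     1     4  2 ]
  [ 0  0     0     0  0 ]
Add 3/2 times r3 to r1.
  [ 1  6  0  27/2  4 ]
  [ 0  1  0     2  1 ]
  [ 0  0  1     4  2 ]
  [ 0  0  0     0  0 ]
Subtract 6 times r2 from r1.
  [ 1  0  0  3/2  -2 ]
  [ 0  1  0    2   1 ]
  [ 0  0  1    4   2 ]
  [ 0  0  0    0   0 ]

[[1, 0, 0, 3/2, -2], [0, 1, 0, 2, 1], [0, 0, 1, 4, 2], [0, 0, 0, 0, 0]]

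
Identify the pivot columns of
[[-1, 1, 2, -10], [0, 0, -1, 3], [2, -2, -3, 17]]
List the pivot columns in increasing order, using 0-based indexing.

Multiply r1 by -1.
Subtract 2 times r1 from r3.
Multiply r2 by -1.
Subtract r2 from r3.
Add 2 times r2 to r1.
Pivot columns are the columns containing a leading 1.

0, 2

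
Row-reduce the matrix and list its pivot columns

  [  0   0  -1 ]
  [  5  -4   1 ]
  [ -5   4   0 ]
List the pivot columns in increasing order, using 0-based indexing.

0, 2

R1 <-> R2
  [  5  -4   1 ]
  [  0   0  -1 ]
  [ -5   4   0 ]
R1 -> 1/5·R1
  [  1  -4/5  1/5 ]
  [  0     0   -1 ]
  [ -5     4    0 ]
R3 -> R3 + 5·R1
  [ 1  -4/5  1/5 ]
  [ 0     0   -1 ]
  [ 0     0    1 ]
R2 -> -1·R2
  [ 1  -4/5  1/5 ]
  [ 0     0    1 ]
  [ 0     0    1 ]
R3 -> R3 − R2
  [ 1  -4/5  1/5 ]
  [ 0     0    1 ]
  [ 0     0    0 ]
R1 -> R1 − 1/5·R2
  [ 1  -4/5  0 ]
  [ 0     0  1 ]
  [ 0     0  0 ]
Pivot columns are the columns containing a leading 1.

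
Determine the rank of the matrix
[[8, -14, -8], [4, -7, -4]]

R1 := 1/8·R1
R2 := R2 − 4·R1
The reduced form has 1 nonzero row.

rank = 1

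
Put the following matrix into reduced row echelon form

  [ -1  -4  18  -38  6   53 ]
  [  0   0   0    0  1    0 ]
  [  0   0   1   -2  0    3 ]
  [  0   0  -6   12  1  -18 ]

Multiply r1 by -1.
  [ 1  4  -18  38  -6  -53 ]
  [ 0  0    0   0   1    0 ]
  [ 0  0    1  -2   0    3 ]
  [ 0  0   -6  12   1  -18 ]
Swap r2 and r3.
  [ 1  4  -18  38  -6  -53 ]
  [ 0  0    1  -2   0    3 ]
  [ 0  0    0   0   1    0 ]
  [ 0  0   -6  12   1  -18 ]
Add 6 times r2 to r4.
  [ 1  4  -18  38  -6  -53 ]
  [ 0  0    1  -2   0    3 ]
  [ 0  0    0   0   1    0 ]
  [ 0  0    0   0   1    0 ]
Subtract r3 from r4.
  [ 1  4  -18  38  -6  -53 ]
  [ 0  0    1  -2   0    3 ]
  [ 0  0    0   0   1    0 ]
  [ 0  0    0   0   0    0 ]
Add 6 times r3 to r1.
  [ 1  4  -18  38  0  -53 ]
  [ 0  0    1  -2  0    3 ]
  [ 0  0    0   0  1    0 ]
  [ 0  0    0   0  0    0 ]
Add 18 times r2 to r1.
  [ 1  4  0   2  0  1 ]
  [ 0  0  1  -2  0  3 ]
  [ 0  0  0   0  1  0 ]
  [ 0  0  0   0  0  0 ]

[[1, 4, 0, 2, 0, 1], [0, 0, 1, -2, 0, 3], [0, 0, 0, 0, 1, 0], [0, 0, 0, 0, 0, 0]]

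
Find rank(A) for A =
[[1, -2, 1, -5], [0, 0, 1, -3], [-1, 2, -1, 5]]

r3 ← r3 + r1
  [ 1  -2  1  -5 ]
  [ 0   0  1  -3 ]
  [ 0   0  0   0 ]
r1 ← r1 − r2
  [ 1  -2  0  -2 ]
  [ 0   0  1  -3 ]
  [ 0   0  0   0 ]
The reduced form has 2 nonzero rows.

rank = 2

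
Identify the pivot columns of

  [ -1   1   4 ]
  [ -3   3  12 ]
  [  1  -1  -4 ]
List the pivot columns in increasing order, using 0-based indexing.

0

r1 ← -1·r1
  [  1  -1  -4 ]
  [ -3   3  12 ]
  [  1  -1  -4 ]
r2 ← r2 + 3·r1
  [ 1  -1  -4 ]
  [ 0   0   0 ]
  [ 1  -1  -4 ]
r3 ← r3 − r1
  [ 1  -1  -4 ]
  [ 0   0   0 ]
  [ 0   0   0 ]
Pivot columns are the columns containing a leading 1.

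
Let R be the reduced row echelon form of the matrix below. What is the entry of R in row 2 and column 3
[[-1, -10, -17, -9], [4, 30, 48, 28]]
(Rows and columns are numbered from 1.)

2

ρ1 -> -1·ρ1
  [ 1  10  17   9 ]
  [ 4  30  48  28 ]
ρ2 -> ρ2 − 4·ρ1
  [ 1   10   17   9 ]
  [ 0  -10  -20  -8 ]
ρ2 -> -1/10·ρ2
  [ 1  10  17    9 ]
  [ 0   1   2  4/5 ]
ρ1 -> ρ1 − 10·ρ2
  [ 1  0  -3    1 ]
  [ 0  1   2  4/5 ]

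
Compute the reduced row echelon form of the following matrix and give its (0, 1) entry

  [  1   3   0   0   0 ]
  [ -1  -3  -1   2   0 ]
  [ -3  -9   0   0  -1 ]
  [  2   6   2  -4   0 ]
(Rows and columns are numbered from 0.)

R2 → R2 + R1
  [  1   3   0   0   0 ]
  [  0   0  -1   2   0 ]
  [ -3  -9   0   0  -1 ]
  [  2   6   2  -4   0 ]
R3 → R3 + 3·R1
  [ 1  3   0   0   0 ]
  [ 0  0  -1   2   0 ]
  [ 0  0   0   0  -1 ]
  [ 2  6   2  -4   0 ]
R4 → R4 − 2·R1
  [ 1  3   0   0   0 ]
  [ 0  0  -1   2   0 ]
  [ 0  0   0   0  -1 ]
  [ 0  0   2  -4   0 ]
R2 → -1·R2
  [ 1  3  0   0   0 ]
  [ 0  0  1  -2   0 ]
  [ 0  0  0   0  -1 ]
  [ 0  0  2  -4   0 ]
R4 → R4 − 2·R2
  [ 1  3  0   0   0 ]
  [ 0  0  1  -2   0 ]
  [ 0  0  0   0  -1 ]
  [ 0  0  0   0   0 ]
R3 → -1·R3
  [ 1  3  0   0  0 ]
  [ 0  0  1  -2  0 ]
  [ 0  0  0   0  1 ]
  [ 0  0  0   0  0 ]

3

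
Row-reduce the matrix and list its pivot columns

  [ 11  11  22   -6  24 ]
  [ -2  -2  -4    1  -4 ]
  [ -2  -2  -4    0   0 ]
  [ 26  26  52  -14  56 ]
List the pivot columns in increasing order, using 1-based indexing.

ρ1 := 1/11·ρ1
  [  1   1   2  -6/11  24/11 ]
  [ -2  -2  -4      1     -4 ]
  [ -2  -2  -4      0      0 ]
  [ 26  26  52    -14     56 ]
ρ2 := ρ2 + 2·ρ1
  [  1   1   2  -6/11  24/11 ]
  [  0   0   0  -1/11   4/11 ]
  [ -2  -2  -4      0      0 ]
  [ 26  26  52    -14     56 ]
ρ3 := ρ3 + 2·ρ1
  [  1   1   2   -6/11  24/11 ]
  [  0   0   0   -1/11   4/11 ]
  [  0   0   0  -12/11  48/11 ]
  [ 26  26  52     -14     56 ]
ρ4 := ρ4 − 26·ρ1
  [ 1  1  2   -6/11  24/11 ]
  [ 0  0  0   -1/11   4/11 ]
  [ 0  0  0  -12/11  48/11 ]
  [ 0  0  0    2/11  -8/11 ]
ρ2 := -11·ρ2
  [ 1  1  2   -6/11  24/11 ]
  [ 0  0  0       1     -4 ]
  [ 0  0  0  -12/11  48/11 ]
  [ 0  0  0    2/11  -8/11 ]
ρ3 := ρ3 + 12/11·ρ2
  [ 1  1  2  -6/11  24/11 ]
  [ 0  0  0      1     -4 ]
  [ 0  0  0      0      0 ]
  [ 0  0  0   2/11  -8/11 ]
ρ4 := ρ4 − 2/11·ρ2
  [ 1  1  2  -6/11  24/11 ]
  [ 0  0  0      1     -4 ]
  [ 0  0  0      0      0 ]
  [ 0  0  0      0      0 ]
ρ1 := ρ1 + 6/11·ρ2
  [ 1  1  2  0   0 ]
  [ 0  0  0  1  -4 ]
  [ 0  0  0  0   0 ]
  [ 0  0  0  0   0 ]
Pivot columns are the columns containing a leading 1.

1, 4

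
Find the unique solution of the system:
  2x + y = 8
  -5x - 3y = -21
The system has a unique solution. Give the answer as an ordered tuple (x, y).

Form the augmented matrix and row-reduce:
  [  2   1  |    8 ]
  [ -5  -3  |  -21 ]
ρ1 -> 1/2·ρ1
  [  1  1/2  |    4 ]
  [ -5   -3  |  -21 ]
ρ2 -> ρ2 + 5·ρ1
  [ 1   1/2  |   4 ]
  [ 0  -1/2  |  -1 ]
ρ2 -> -2·ρ2
  [ 1  1/2  |  4 ]
  [ 0    1  |  2 ]
ρ1 -> ρ1 − 1/2·ρ2
  [ 1  0  |  3 ]
  [ 0  1  |  2 ]
Reading off the last column: x = 3, y = 2.

(3, 2)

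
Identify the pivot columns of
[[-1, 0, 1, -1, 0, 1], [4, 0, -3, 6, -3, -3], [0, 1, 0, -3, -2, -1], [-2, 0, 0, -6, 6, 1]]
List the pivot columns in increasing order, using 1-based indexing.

Multiply R1 by -1.
Subtract 4 times R1 from R2.
Add 2 times R1 to R4.
Swap R2 and R3.
Add 2 times R3 to R4.
Subtract R4 from R3.
Add R4 to R2.
Add R4 to R1.
Add R3 to R1.
Pivot columns are the columns containing a leading 1.

1, 2, 3, 6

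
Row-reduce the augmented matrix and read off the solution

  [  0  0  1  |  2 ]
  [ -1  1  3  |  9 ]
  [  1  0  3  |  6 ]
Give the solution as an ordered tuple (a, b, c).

ρ1 <=> ρ2
ρ1 → -1·ρ1
ρ3 → ρ3 − ρ1
ρ2 <=> ρ3
ρ2 → ρ2 − 6·ρ3
ρ1 → ρ1 + 3·ρ3
ρ1 → ρ1 + ρ2
Reading off the last column: a = 0, b = 3, c = 2.

(0, 3, 2)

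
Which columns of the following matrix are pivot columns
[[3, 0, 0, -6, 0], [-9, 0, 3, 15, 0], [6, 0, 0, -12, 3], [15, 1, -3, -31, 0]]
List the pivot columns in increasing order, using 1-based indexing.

R1 := 1/3·R1
  [  1  0   0   -2  0 ]
  [ -9  0   3   15  0 ]
  [  6  0   0  -12  3 ]
  [ 15  1  -3  -31  0 ]
R2 := R2 + 9·R1
  [  1  0   0   -2  0 ]
  [  0  0   3   -3  0 ]
  [  6  0   0  -12  3 ]
  [ 15  1  -3  -31  0 ]
R3 := R3 − 6·R1
  [  1  0   0   -2  0 ]
  [  0  0   3   -3  0 ]
  [  0  0   0    0  3 ]
  [ 15  1  -3  -31  0 ]
R4 := R4 − 15·R1
  [ 1  0   0  -2  0 ]
  [ 0  0   3  -3  0 ]
  [ 0  0   0   0  3 ]
  [ 0  1  -3  -1  0 ]
R2 ↔ R4
  [ 1  0   0  -2  0 ]
  [ 0  1  -3  -1  0 ]
  [ 0  0   0   0  3 ]
  [ 0  0   3  -3  0 ]
R3 ↔ R4
  [ 1  0   0  -2  0 ]
  [ 0  1  -3  -1  0 ]
  [ 0  0   3  -3  0 ]
  [ 0  0   0   0  3 ]
R3 := 1/3·R3
  [ 1  0   0  -2  0 ]
  [ 0  1  -3  -1  0 ]
  [ 0  0   1  -1  0 ]
  [ 0  0   0   0  3 ]
R4 := 1/3·R4
  [ 1  0   0  -2  0 ]
  [ 0  1  -3  -1  0 ]
  [ 0  0   1  -1  0 ]
  [ 0  0   0   0  1 ]
R2 := R2 + 3·R3
  [ 1  0  0  -2  0 ]
  [ 0  1  0  -4  0 ]
  [ 0  0  1  -1  0 ]
  [ 0  0  0   0  1 ]
Pivot columns are the columns containing a leading 1.

1, 2, 3, 5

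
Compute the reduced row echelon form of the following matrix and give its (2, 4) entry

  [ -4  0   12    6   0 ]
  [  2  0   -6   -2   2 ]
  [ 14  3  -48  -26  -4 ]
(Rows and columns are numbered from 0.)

R1 := -1/4·R1
  [  1  0   -3  -3/2   0 ]
  [  2  0   -6    -2   2 ]
  [ 14  3  -48   -26  -4 ]
R2 := R2 − 2·R1
  [  1  0   -3  -3/2   0 ]
  [  0  0    0     1   2 ]
  [ 14  3  -48   -26  -4 ]
R3 := R3 − 14·R1
  [ 1  0  -3  -3/2   0 ]
  [ 0  0   0     1   2 ]
  [ 0  3  -6    -5  -4 ]
R2 <=> R3
  [ 1  0  -3  -3/2   0 ]
  [ 0  3  -6    -5  -4 ]
  [ 0  0   0     1   2 ]
R2 := 1/3·R2
  [ 1  0  -3  -3/2     0 ]
  [ 0  1  -2  -5/3  -4/3 ]
  [ 0  0   0     1     2 ]
R2 := R2 + 5/3·R3
  [ 1  0  -3  -3/2  0 ]
  [ 0  1  -2     0  2 ]
  [ 0  0   0     1  2 ]
R1 := R1 + 3/2·R3
  [ 1  0  -3  0  3 ]
  [ 0  1  -2  0  2 ]
  [ 0  0   0  1  2 ]

2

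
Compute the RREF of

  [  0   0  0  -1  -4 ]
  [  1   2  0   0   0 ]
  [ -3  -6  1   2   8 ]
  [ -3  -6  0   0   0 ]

Swap r1 and r2.
  [  1   2  0   0   0 ]
  [  0   0  0  -1  -4 ]
  [ -3  -6  1   2   8 ]
  [ -3  -6  0   0   0 ]
Add 3 times r1 to r3.
  [  1   2  0   0   0 ]
  [  0   0  0  -1  -4 ]
  [  0   0  1   2   8 ]
  [ -3  -6  0   0   0 ]
Add 3 times r1 to r4.
  [ 1  2  0   0   0 ]
  [ 0  0  0  -1  -4 ]
  [ 0  0  1   2   8 ]
  [ 0  0  0   0   0 ]
Swap r2 and r3.
  [ 1  2  0   0   0 ]
  [ 0  0  1   2   8 ]
  [ 0  0  0  -1  -4 ]
  [ 0  0  0   0   0 ]
Multiply r3 by -1.
  [ 1  2  0  0  0 ]
  [ 0  0  1  2  8 ]
  [ 0  0  0  1  4 ]
  [ 0  0  0  0  0 ]
Subtract 2 times r3 from r2.
  [ 1  2  0  0  0 ]
  [ 0  0  1  0  0 ]
  [ 0  0  0  1  4 ]
  [ 0  0  0  0  0 ]

[[1, 2, 0, 0, 0], [0, 0, 1, 0, 0], [0, 0, 0, 1, 4], [0, 0, 0, 0, 0]]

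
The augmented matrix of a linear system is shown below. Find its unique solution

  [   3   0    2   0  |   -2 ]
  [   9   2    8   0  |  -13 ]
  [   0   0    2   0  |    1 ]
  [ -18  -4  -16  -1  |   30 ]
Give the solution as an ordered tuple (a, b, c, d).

(-1, -4, 1/2, -4)

Multiply R1 by 1/3.
  [   1   0  2/3   0  |  -2/3 ]
  [   9   2    8   0  |   -13 ]
  [   0   0    2   0  |     1 ]
  [ -18  -4  -16  -1  |    30 ]
Subtract 9 times R1 from R2.
  [   1   0  2/3   0  |  -2/3 ]
  [   0   2    2   0  |    -7 ]
  [   0   0    2   0  |     1 ]
  [ -18  -4  -16  -1  |    30 ]
Add 18 times R1 to R4.
  [ 1   0  2/3   0  |  -2/3 ]
  [ 0   2    2   0  |    -7 ]
  [ 0   0    2   0  |     1 ]
  [ 0  -4   -4  -1  |    18 ]
Multiply R2 by 1/2.
  [ 1   0  2/3   0  |  -2/3 ]
  [ 0   1    1   0  |  -7/2 ]
  [ 0   0    2   0  |     1 ]
  [ 0  -4   -4  -1  |    18 ]
Add 4 times R2 to R4.
  [ 1  0  2/3   0  |  -2/3 ]
  [ 0  1    1   0  |  -7/2 ]
  [ 0  0    2   0  |     1 ]
  [ 0  0    0  -1  |     4 ]
Multiply R3 by 1/2.
  [ 1  0  2/3   0  |  -2/3 ]
  [ 0  1    1   0  |  -7/2 ]
  [ 0  0    1   0  |   1/2 ]
  [ 0  0    0  -1  |     4 ]
Multiply R4 by -1.
  [ 1  0  2/3  0  |  -2/3 ]
  [ 0  1    1  0  |  -7/2 ]
  [ 0  0    1  0  |   1/2 ]
  [ 0  0    0  1  |    -4 ]
Subtract R3 from R2.
  [ 1  0  2/3  0  |  -2/3 ]
  [ 0  1    0  0  |    -4 ]
  [ 0  0    1  0  |   1/2 ]
  [ 0  0    0  1  |    -4 ]
Subtract 2/3 times R3 from R1.
  [ 1  0  0  0  |   -1 ]
  [ 0  1  0  0  |   -4 ]
  [ 0  0  1  0  |  1/2 ]
  [ 0  0  0  1  |   -4 ]
Reading off the last column: a = -1, b = -4, c = 1/2, d = -4.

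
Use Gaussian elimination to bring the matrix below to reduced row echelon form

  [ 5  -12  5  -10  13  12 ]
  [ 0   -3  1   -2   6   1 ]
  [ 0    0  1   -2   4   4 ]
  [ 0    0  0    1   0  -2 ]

R1 → 1/5·R1
  [ 1  -12/5  1  -2  13/5  12/5 ]
  [ 0     -3  1  -2     6     1 ]
  [ 0      0  1  -2     4     4 ]
  [ 0      0  0   1     0    -2 ]
R2 → -1/3·R2
  [ 1  -12/5     1   -2  13/5  12/5 ]
  [ 0      1  -1/3  2/3    -2  -1/3 ]
  [ 0      0     1   -2     4     4 ]
  [ 0      0     0    1     0    -2 ]
R3 → R3 + 2·R4
  [ 1  -12/5     1   -2  13/5  12/5 ]
  [ 0      1  -1/3  2/3    -2  -1/3 ]
  [ 0      0     1    0     4     0 ]
  [ 0      0     0    1     0    -2 ]
R2 → R2 − 2/3·R4
  [ 1  -12/5     1  -2  13/5  12/5 ]
  [ 0      1  -1/3   0    -2     1 ]
  [ 0      0     1   0     4     0 ]
  [ 0      0     0   1     0    -2 ]
R1 → R1 + 2·R4
  [ 1  -12/5     1  0  13/5  -8/5 ]
  [ 0      1  -1/3  0    -2     1 ]
  [ 0      0     1  0     4     0 ]
  [ 0      0     0  1     0    -2 ]
R2 → R2 + 1/3·R3
  [ 1  -12/5  1  0  13/5  -8/5 ]
  [ 0      1  0  0  -2/3     1 ]
  [ 0      0  1  0     4     0 ]
  [ 0      0  0  1     0    -2 ]
R1 → R1 − R3
  [ 1  -12/5  0  0  -7/5  -8/5 ]
  [ 0      1  0  0  -2/3     1 ]
  [ 0      0  1  0     4     0 ]
  [ 0      0  0  1     0    -2 ]
R1 → R1 + 12/5·R2
  [ 1  0  0  0    -3  4/5 ]
  [ 0  1  0  0  -2/3    1 ]
  [ 0  0  1  0     4    0 ]
  [ 0  0  0  1     0   -2 ]

[[1, 0, 0, 0, -3, 4/5], [0, 1, 0, 0, -2/3, 1], [0, 0, 1, 0, 4, 0], [0, 0, 0, 1, 0, -2]]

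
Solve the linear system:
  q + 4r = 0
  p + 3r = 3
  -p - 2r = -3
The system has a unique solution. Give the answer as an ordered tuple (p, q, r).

Form the augmented matrix and row-reduce:
  [  0  1   4  |   0 ]
  [  1  0   3  |   3 ]
  [ -1  0  -2  |  -3 ]
Swap R1 and R2.
  [  1  0   3  |   3 ]
  [  0  1   4  |   0 ]
  [ -1  0  -2  |  -3 ]
Add R1 to R3.
  [ 1  0  3  |  3 ]
  [ 0  1  4  |  0 ]
  [ 0  0  1  |  0 ]
Subtract 4 times R3 from R2.
  [ 1  0  3  |  3 ]
  [ 0  1  0  |  0 ]
  [ 0  0  1  |  0 ]
Subtract 3 times R3 from R1.
  [ 1  0  0  |  3 ]
  [ 0  1  0  |  0 ]
  [ 0  0  1  |  0 ]
Reading off the last column: p = 3, q = 0, r = 0.

(3, 0, 0)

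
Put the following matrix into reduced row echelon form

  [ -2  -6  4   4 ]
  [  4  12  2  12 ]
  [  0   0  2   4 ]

r1 → -1/2·r1
  [ 1   3  -2  -2 ]
  [ 4  12   2  12 ]
  [ 0   0   2   4 ]
r2 → r2 − 4·r1
  [ 1  3  -2  -2 ]
  [ 0  0  10  20 ]
  [ 0  0   2   4 ]
r2 → 1/10·r2
  [ 1  3  -2  -2 ]
  [ 0  0   1   2 ]
  [ 0  0   2   4 ]
r3 → r3 − 2·r2
  [ 1  3  -2  -2 ]
  [ 0  0   1   2 ]
  [ 0  0   0   0 ]
r1 → r1 + 2·r2
  [ 1  3  0  2 ]
  [ 0  0  1  2 ]
  [ 0  0  0  0 ]

[[1, 3, 0, 2], [0, 0, 1, 2], [0, 0, 0, 0]]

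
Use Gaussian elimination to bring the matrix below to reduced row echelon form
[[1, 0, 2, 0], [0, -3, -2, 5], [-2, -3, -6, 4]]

R3 := R3 + 2·R1
  [ 1   0   2  0 ]
  [ 0  -3  -2  5 ]
  [ 0  -3  -2  4 ]
R2 := -1/3·R2
  [ 1   0    2     0 ]
  [ 0   1  2/3  -5/3 ]
  [ 0  -3   -2     4 ]
R3 := R3 + 3·R2
  [ 1  0    2     0 ]
  [ 0  1  2/3  -5/3 ]
  [ 0  0    0    -1 ]
R3 := -1·R3
  [ 1  0    2     0 ]
  [ 0  1  2/3  -5/3 ]
  [ 0  0    0     1 ]
R2 := R2 + 5/3·R3
  [ 1  0    2  0 ]
  [ 0  1  2/3  0 ]
  [ 0  0    0  1 ]

[[1, 0, 2, 0], [0, 1, 2/3, 0], [0, 0, 0, 1]]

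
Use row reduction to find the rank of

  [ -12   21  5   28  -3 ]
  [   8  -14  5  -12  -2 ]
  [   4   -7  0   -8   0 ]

Multiply R1 by -1/12.
Subtract 8 times R1 from R2.
Subtract 4 times R1 from R3.
Multiply R2 by 3/25.
Subtract 5/3 times R2 from R3.
Multiply R3 by -5.
Add 12/25 times R3 to R2.
Subtract 1/4 times R3 from R1.
Add 5/12 times R2 to R1.
The reduced form has 3 nonzero rows.

rank = 3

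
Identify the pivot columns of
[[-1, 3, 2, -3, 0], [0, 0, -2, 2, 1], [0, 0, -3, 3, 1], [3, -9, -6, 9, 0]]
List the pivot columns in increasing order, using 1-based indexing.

1, 3, 5

R1 ← -1·R1
  [ 1  -3  -2  3  0 ]
  [ 0   0  -2  2  1 ]
  [ 0   0  -3  3  1 ]
  [ 3  -9  -6  9  0 ]
R4 ← R4 − 3·R1
  [ 1  -3  -2  3  0 ]
  [ 0   0  -2  2  1 ]
  [ 0   0  -3  3  1 ]
  [ 0   0   0  0  0 ]
R2 ← -1/2·R2
  [ 1  -3  -2   3     0 ]
  [ 0   0   1  -1  -1/2 ]
  [ 0   0  -3   3     1 ]
  [ 0   0   0   0     0 ]
R3 ← R3 + 3·R2
  [ 1  -3  -2   3     0 ]
  [ 0   0   1  -1  -1/2 ]
  [ 0   0   0   0  -1/2 ]
  [ 0   0   0   0     0 ]
R3 ← -2·R3
  [ 1  -3  -2   3     0 ]
  [ 0   0   1  -1  -1/2 ]
  [ 0   0   0   0     1 ]
  [ 0   0   0   0     0 ]
R2 ← R2 + 1/2·R3
  [ 1  -3  -2   3  0 ]
  [ 0   0   1  -1  0 ]
  [ 0   0   0   0  1 ]
  [ 0   0   0   0  0 ]
R1 ← R1 + 2·R2
  [ 1  -3  0   1  0 ]
  [ 0   0  1  -1  0 ]
  [ 0   0  0   0  1 ]
  [ 0   0  0   0  0 ]
Pivot columns are the columns containing a leading 1.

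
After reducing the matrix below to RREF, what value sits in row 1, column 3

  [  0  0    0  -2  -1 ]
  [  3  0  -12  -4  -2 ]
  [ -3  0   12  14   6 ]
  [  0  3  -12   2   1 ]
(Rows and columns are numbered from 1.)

-4

ρ1 <-> ρ2
  [  3  0  -12  -4  -2 ]
  [  0  0    0  -2  -1 ]
  [ -3  0   12  14   6 ]
  [  0  3  -12   2   1 ]
ρ1 → 1/3·ρ1
  [  1  0   -4  -4/3  -2/3 ]
  [  0  0    0    -2    -1 ]
  [ -3  0   12    14     6 ]
  [  0  3  -12     2     1 ]
ρ3 → ρ3 + 3·ρ1
  [ 1  0   -4  -4/3  -2/3 ]
  [ 0  0    0    -2    -1 ]
  [ 0  0    0    10     4 ]
  [ 0  3  -12     2     1 ]
ρ2 <-> ρ4
  [ 1  0   -4  -4/3  -2/3 ]
  [ 0  3  -12     2     1 ]
  [ 0  0    0    10     4 ]
  [ 0  0    0    -2    -1 ]
ρ2 → 1/3·ρ2
  [ 1  0  -4  -4/3  -2/3 ]
  [ 0  1  -4   2/3   1/3 ]
  [ 0  0   0    10     4 ]
  [ 0  0   0    -2    -1 ]
ρ3 → 1/10·ρ3
  [ 1  0  -4  -4/3  -2/3 ]
  [ 0  1  -4   2/3   1/3 ]
  [ 0  0   0     1   2/5 ]
  [ 0  0   0    -2    -1 ]
ρ4 → ρ4 + 2·ρ3
  [ 1  0  -4  -4/3  -2/3 ]
  [ 0  1  -4   2/3   1/3 ]
  [ 0  0   0     1   2/5 ]
  [ 0  0   0     0  -1/5 ]
ρ4 → -5·ρ4
  [ 1  0  -4  -4/3  -2/3 ]
  [ 0  1  -4   2/3   1/3 ]
  [ 0  0   0     1   2/5 ]
  [ 0  0   0     0     1 ]
ρ3 → ρ3 − 2/5·ρ4
  [ 1  0  -4  -4/3  -2/3 ]
  [ 0  1  -4   2/3   1/3 ]
  [ 0  0   0     1     0 ]
  [ 0  0   0     0     1 ]
ρ2 → ρ2 − 1/3·ρ4
  [ 1  0  -4  -4/3  -2/3 ]
  [ 0  1  -4   2/3     0 ]
  [ 0  0   0     1     0 ]
  [ 0  0   0     0     1 ]
ρ1 → ρ1 + 2/3·ρ4
  [ 1  0  -4  -4/3  0 ]
  [ 0  1  -4   2/3  0 ]
  [ 0  0   0     1  0 ]
  [ 0  0   0     0  1 ]
ρ2 → ρ2 − 2/3·ρ3
  [ 1  0  -4  -4/3  0 ]
  [ 0  1  -4     0  0 ]
  [ 0  0   0     1  0 ]
  [ 0  0   0     0  1 ]
ρ1 → ρ1 + 4/3·ρ3
  [ 1  0  -4  0  0 ]
  [ 0  1  -4  0  0 ]
  [ 0  0   0  1  0 ]
  [ 0  0   0  0  1 ]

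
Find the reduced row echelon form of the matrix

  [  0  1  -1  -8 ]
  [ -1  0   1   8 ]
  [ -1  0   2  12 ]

[[1, 0, 0, -4], [0, 1, 0, -4], [0, 0, 1, 4]]

R1 <-> R2
  [ -1  0   1   8 ]
  [  0  1  -1  -8 ]
  [ -1  0   2  12 ]
R1 -> -1·R1
  [  1  0  -1  -8 ]
  [  0  1  -1  -8 ]
  [ -1  0   2  12 ]
R3 -> R3 + R1
  [ 1  0  -1  -8 ]
  [ 0  1  -1  -8 ]
  [ 0  0   1   4 ]
R2 -> R2 + R3
  [ 1  0  -1  -8 ]
  [ 0  1   0  -4 ]
  [ 0  0   1   4 ]
R1 -> R1 + R3
  [ 1  0  0  -4 ]
  [ 0  1  0  -4 ]
  [ 0  0  1   4 ]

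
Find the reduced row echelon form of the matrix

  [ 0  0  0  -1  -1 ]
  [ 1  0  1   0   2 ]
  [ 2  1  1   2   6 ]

R1 <=> R2
  [ 1  0  1   0   2 ]
  [ 0  0  0  -1  -1 ]
  [ 2  1  1   2   6 ]
R3 → R3 − 2·R1
  [ 1  0   1   0   2 ]
  [ 0  0   0  -1  -1 ]
  [ 0  1  -1   2   2 ]
R2 <=> R3
  [ 1  0   1   0   2 ]
  [ 0  1  -1   2   2 ]
  [ 0  0   0  -1  -1 ]
R3 → -1·R3
  [ 1  0   1  0  2 ]
  [ 0  1  -1  2  2 ]
  [ 0  0   0  1  1 ]
R2 → R2 − 2·R3
  [ 1  0   1  0  2 ]
  [ 0  1  -1  0  0 ]
  [ 0  0   0  1  1 ]

[[1, 0, 1, 0, 2], [0, 1, -1, 0, 0], [0, 0, 0, 1, 1]]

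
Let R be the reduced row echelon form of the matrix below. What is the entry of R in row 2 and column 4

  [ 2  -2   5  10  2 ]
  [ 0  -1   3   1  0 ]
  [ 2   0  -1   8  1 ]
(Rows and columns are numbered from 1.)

-1

Multiply r1 by 1/2.
  [ 1  -1  5/2  5  1 ]
  [ 0  -1    3  1  0 ]
  [ 2   0   -1  8  1 ]
Subtract 2 times r1 from r3.
  [ 1  -1  5/2   5   1 ]
  [ 0  -1    3   1   0 ]
  [ 0   2   -6  -2  -1 ]
Multiply r2 by -1.
  [ 1  -1  5/2   5   1 ]
  [ 0   1   -3  -1   0 ]
  [ 0   2   -6  -2  -1 ]
Subtract 2 times r2 from r3.
  [ 1  -1  5/2   5   1 ]
  [ 0   1   -3  -1   0 ]
  [ 0   0    0   0  -1 ]
Multiply r3 by -1.
  [ 1  -1  5/2   5  1 ]
  [ 0   1   -3  -1  0 ]
  [ 0   0    0   0  1 ]
Subtract r3 from r1.
  [ 1  -1  5/2   5  0 ]
  [ 0   1   -3  -1  0 ]
  [ 0   0    0   0  1 ]
Add r2 to r1.
  [ 1  0  -1/2   4  0 ]
  [ 0  1    -3  -1  0 ]
  [ 0  0     0   0  1 ]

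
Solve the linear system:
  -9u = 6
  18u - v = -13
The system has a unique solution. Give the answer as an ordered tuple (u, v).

(-2/3, 1)

Form the augmented matrix and row-reduce:
  [ -9   0  |    6 ]
  [ 18  -1  |  -13 ]
R1 := -1/9·R1
  [  1   0  |  -2/3 ]
  [ 18  -1  |   -13 ]
R2 := R2 − 18·R1
  [ 1   0  |  -2/3 ]
  [ 0  -1  |    -1 ]
R2 := -1·R2
  [ 1  0  |  -2/3 ]
  [ 0  1  |     1 ]
Reading off the last column: u = -2/3, v = 1.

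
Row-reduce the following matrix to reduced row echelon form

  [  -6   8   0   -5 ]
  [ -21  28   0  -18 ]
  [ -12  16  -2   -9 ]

ρ1 ← -1/6·ρ1
ρ2 ← ρ2 + 21·ρ1
ρ3 ← ρ3 + 12·ρ1
ρ2 <=> ρ3
ρ2 ← -1/2·ρ2
ρ3 ← -2·ρ3
ρ2 ← ρ2 + 1/2·ρ3
ρ1 ← ρ1 − 5/6·ρ3

[[1, -4/3, 0, 0], [0, 0, 1, 0], [0, 0, 0, 1]]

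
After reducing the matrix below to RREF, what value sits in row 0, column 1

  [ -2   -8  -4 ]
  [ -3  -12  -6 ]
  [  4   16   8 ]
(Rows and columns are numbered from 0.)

4

R1 ← -1/2·R1
R2 ← R2 + 3·R1
R3 ← R3 − 4·R1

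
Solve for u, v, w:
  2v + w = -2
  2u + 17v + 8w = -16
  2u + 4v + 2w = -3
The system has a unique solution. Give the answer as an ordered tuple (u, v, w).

(1/2, -1, 0)

Form the augmented matrix and row-reduce:
  [ 0   2  1  |   -2 ]
  [ 2  17  8  |  -16 ]
  [ 2   4  2  |   -3 ]
Swap R1 and R2.
  [ 2  17  8  |  -16 ]
  [ 0   2  1  |   -2 ]
  [ 2   4  2  |   -3 ]
Multiply R1 by 1/2.
  [ 1  17/2  4  |  -8 ]
  [ 0     2  1  |  -2 ]
  [ 2     4  2  |  -3 ]
Subtract 2 times R1 from R3.
  [ 1  17/2   4  |  -8 ]
  [ 0     2   1  |  -2 ]
  [ 0   -13  -6  |  13 ]
Multiply R2 by 1/2.
  [ 1  17/2    4  |  -8 ]
  [ 0     1  1/2  |  -1 ]
  [ 0   -13   -6  |  13 ]
Add 13 times R2 to R3.
  [ 1  17/2    4  |  -8 ]
  [ 0     1  1/2  |  -1 ]
  [ 0     0  1/2  |   0 ]
Multiply R3 by 2.
  [ 1  17/2    4  |  -8 ]
  [ 0     1  1/2  |  -1 ]
  [ 0     0    1  |   0 ]
Subtract 1/2 times R3 from R2.
  [ 1  17/2  4  |  -8 ]
  [ 0     1  0  |  -1 ]
  [ 0     0  1  |   0 ]
Subtract 4 times R3 from R1.
  [ 1  17/2  0  |  -8 ]
  [ 0     1  0  |  -1 ]
  [ 0     0  1  |   0 ]
Subtract 17/2 times R2 from R1.
  [ 1  0  0  |  1/2 ]
  [ 0  1  0  |   -1 ]
  [ 0  0  1  |    0 ]
Reading off the last column: u = 1/2, v = -1, w = 0.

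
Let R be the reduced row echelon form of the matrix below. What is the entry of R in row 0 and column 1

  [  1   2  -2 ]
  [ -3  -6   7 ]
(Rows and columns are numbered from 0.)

R2 → R2 + 3·R1
R1 → R1 + 2·R2

2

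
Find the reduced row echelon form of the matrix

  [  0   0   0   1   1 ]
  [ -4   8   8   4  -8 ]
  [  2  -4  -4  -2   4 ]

R1 <-> R2
R1 → -1/4·R1
R3 → R3 − 2·R1
R1 → R1 + R2

[[1, -2, -2, 0, 3], [0, 0, 0, 1, 1], [0, 0, 0, 0, 0]]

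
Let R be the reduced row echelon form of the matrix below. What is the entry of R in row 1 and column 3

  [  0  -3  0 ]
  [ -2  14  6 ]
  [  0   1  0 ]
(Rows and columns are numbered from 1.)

R1 <-> R2
R1 -> -1/2·R1
R2 -> -1/3·R2
R3 -> R3 − R2
R1 -> R1 + 7·R2

-3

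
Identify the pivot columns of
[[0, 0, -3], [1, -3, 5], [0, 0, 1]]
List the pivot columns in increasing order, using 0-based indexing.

0, 2

R1 <=> R2
  [ 1  -3   5 ]
  [ 0   0  -3 ]
  [ 0   0   1 ]
R2 -> -1/3·R2
  [ 1  -3  5 ]
  [ 0   0  1 ]
  [ 0   0  1 ]
R3 -> R3 − R2
  [ 1  -3  5 ]
  [ 0   0  1 ]
  [ 0   0  0 ]
R1 -> R1 − 5·R2
  [ 1  -3  0 ]
  [ 0   0  1 ]
  [ 0   0  0 ]
Pivot columns are the columns containing a leading 1.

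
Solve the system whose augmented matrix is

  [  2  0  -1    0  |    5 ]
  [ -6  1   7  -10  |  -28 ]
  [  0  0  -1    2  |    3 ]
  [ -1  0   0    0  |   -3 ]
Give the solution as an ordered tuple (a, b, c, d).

R1 → 1/2·R1
R2 → R2 + 6·R1
R4 → R4 + R1
R3 → -1·R3
R4 → R4 + 1/2·R3
R4 → -1·R4
R3 → R3 + 2·R4
R2 → R2 + 10·R4
R2 → R2 − 4·R3
R1 → R1 + 1/2·R3
Reading off the last column: a = 3, b = 3, c = 1, d = 2.

(3, 3, 1, 2)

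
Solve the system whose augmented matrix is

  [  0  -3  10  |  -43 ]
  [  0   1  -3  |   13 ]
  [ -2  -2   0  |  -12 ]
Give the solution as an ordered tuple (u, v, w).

(5, 1, -4)

R1 <-> R3
  [ -2  -2   0  |  -12 ]
  [  0   1  -3  |   13 ]
  [  0  -3  10  |  -43 ]
R1 -> -1/2·R1
  [ 1   1   0  |    6 ]
  [ 0   1  -3  |   13 ]
  [ 0  -3  10  |  -43 ]
R3 -> R3 + 3·R2
  [ 1  1   0  |   6 ]
  [ 0  1  -3  |  13 ]
  [ 0  0   1  |  -4 ]
R2 -> R2 + 3·R3
  [ 1  1  0  |   6 ]
  [ 0  1  0  |   1 ]
  [ 0  0  1  |  -4 ]
R1 -> R1 − R2
  [ 1  0  0  |   5 ]
  [ 0  1  0  |   1 ]
  [ 0  0  1  |  -4 ]
Reading off the last column: u = 5, v = 1, w = -4.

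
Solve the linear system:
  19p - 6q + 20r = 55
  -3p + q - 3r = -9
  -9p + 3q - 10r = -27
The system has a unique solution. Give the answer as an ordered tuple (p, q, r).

Form the augmented matrix and row-reduce:
  [ 19  -6   20  |   55 ]
  [ -3   1   -3  |   -9 ]
  [ -9   3  -10  |  -27 ]
R1 → 1/19·R1
  [  1  -6/19  20/19  |  55/19 ]
  [ -3      1     -3  |     -9 ]
  [ -9      3    -10  |    -27 ]
R2 → R2 + 3·R1
  [  1  -6/19  20/19  |  55/19 ]
  [  0   1/19   3/19  |  -6/19 ]
  [ -9      3    -10  |    -27 ]
R3 → R3 + 9·R1
  [ 1  -6/19   20/19  |   55/19 ]
  [ 0   1/19    3/19  |   -6/19 ]
  [ 0   3/19  -10/19  |  -18/19 ]
R2 → 19·R2
  [ 1  -6/19   20/19  |   55/19 ]
  [ 0      1       3  |      -6 ]
  [ 0   3/19  -10/19  |  -18/19 ]
R3 → R3 − 3/19·R2
  [ 1  -6/19  20/19  |  55/19 ]
  [ 0      1      3  |     -6 ]
  [ 0      0     -1  |      0 ]
R3 → -1·R3
  [ 1  -6/19  20/19  |  55/19 ]
  [ 0      1      3  |     -6 ]
  [ 0      0      1  |      0 ]
R2 → R2 − 3·R3
  [ 1  -6/19  20/19  |  55/19 ]
  [ 0      1      0  |     -6 ]
  [ 0      0      1  |      0 ]
R1 → R1 − 20/19·R3
  [ 1  -6/19  0  |  55/19 ]
  [ 0      1  0  |     -6 ]
  [ 0      0  1  |      0 ]
R1 → R1 + 6/19·R2
  [ 1  0  0  |   1 ]
  [ 0  1  0  |  -6 ]
  [ 0  0  1  |   0 ]
Reading off the last column: p = 1, q = -6, r = 0.

(1, -6, 0)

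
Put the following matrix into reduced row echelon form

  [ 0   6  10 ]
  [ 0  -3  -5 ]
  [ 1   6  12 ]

[[1, 0, 2], [0, 1, 5/3], [0, 0, 0]]

R1 <=> R3
  [ 1   6  12 ]
  [ 0  -3  -5 ]
  [ 0   6  10 ]
R2 → -1/3·R2
  [ 1  6   12 ]
  [ 0  1  5/3 ]
  [ 0  6   10 ]
R3 → R3 − 6·R2
  [ 1  6   12 ]
  [ 0  1  5/3 ]
  [ 0  0    0 ]
R1 → R1 − 6·R2
  [ 1  0    2 ]
  [ 0  1  5/3 ]
  [ 0  0    0 ]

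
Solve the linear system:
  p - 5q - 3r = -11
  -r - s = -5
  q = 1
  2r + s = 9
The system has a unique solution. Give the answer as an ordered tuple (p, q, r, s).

Form the augmented matrix and row-reduce:
  [ 1  -5  -3   0  |  -11 ]
  [ 0   0  -1  -1  |   -5 ]
  [ 0   1   0   0  |    1 ]
  [ 0   0   2   1  |    9 ]
ρ2 <-> ρ3
  [ 1  -5  -3   0  |  -11 ]
  [ 0   1   0   0  |    1 ]
  [ 0   0  -1  -1  |   -5 ]
  [ 0   0   2   1  |    9 ]
ρ3 -> -1·ρ3
  [ 1  -5  -3  0  |  -11 ]
  [ 0   1   0  0  |    1 ]
  [ 0   0   1  1  |    5 ]
  [ 0   0   2  1  |    9 ]
ρ4 -> ρ4 − 2·ρ3
  [ 1  -5  -3   0  |  -11 ]
  [ 0   1   0   0  |    1 ]
  [ 0   0   1   1  |    5 ]
  [ 0   0   0  -1  |   -1 ]
ρ4 -> -1·ρ4
  [ 1  -5  -3  0  |  -11 ]
  [ 0   1   0  0  |    1 ]
  [ 0   0   1  1  |    5 ]
  [ 0   0   0  1  |    1 ]
ρ3 -> ρ3 − ρ4
  [ 1  -5  -3  0  |  -11 ]
  [ 0   1   0  0  |    1 ]
  [ 0   0   1  0  |    4 ]
  [ 0   0   0  1  |    1 ]
ρ1 -> ρ1 + 3·ρ3
  [ 1  -5  0  0  |  1 ]
  [ 0   1  0  0  |  1 ]
  [ 0   0  1  0  |  4 ]
  [ 0   0  0  1  |  1 ]
ρ1 -> ρ1 + 5·ρ2
  [ 1  0  0  0  |  6 ]
  [ 0  1  0  0  |  1 ]
  [ 0  0  1  0  |  4 ]
  [ 0  0  0  1  |  1 ]
Reading off the last column: p = 6, q = 1, r = 4, s = 1.

(6, 1, 4, 1)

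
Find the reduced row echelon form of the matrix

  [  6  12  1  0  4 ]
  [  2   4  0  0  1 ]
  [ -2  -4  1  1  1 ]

Multiply r1 by 1/6.
  [  1   2  1/6  0  2/3 ]
  [  2   4    0  0    1 ]
  [ -2  -4    1  1    1 ]
Subtract 2 times r1 from r2.
  [  1   2   1/6  0   2/3 ]
  [  0   0  -1/3  0  -1/3 ]
  [ -2  -4     1  1     1 ]
Add 2 times r1 to r3.
  [ 1  2   1/6  0   2/3 ]
  [ 0  0  -1/3  0  -1/3 ]
  [ 0  0   4/3  1   7/3 ]
Multiply r2 by -3.
  [ 1  2  1/6  0  2/3 ]
  [ 0  0    1  0    1 ]
  [ 0  0  4/3  1  7/3 ]
Subtract 4/3 times r2 from r3.
  [ 1  2  1/6  0  2/3 ]
  [ 0  0    1  0    1 ]
  [ 0  0    0  1    1 ]
Subtract 1/6 times r2 from r1.
  [ 1  2  0  0  1/2 ]
  [ 0  0  1  0    1 ]
  [ 0  0  0  1    1 ]

[[1, 2, 0, 0, 1/2], [0, 0, 1, 0, 1], [0, 0, 0, 1, 1]]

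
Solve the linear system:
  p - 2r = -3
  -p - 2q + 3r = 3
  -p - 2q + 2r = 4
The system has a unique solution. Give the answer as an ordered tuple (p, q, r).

(-5, -1/2, -1)

Form the augmented matrix and row-reduce:
  [  1   0  -2  |  -3 ]
  [ -1  -2   3  |   3 ]
  [ -1  -2   2  |   4 ]
R2 -> R2 + R1
  [  1   0  -2  |  -3 ]
  [  0  -2   1  |   0 ]
  [ -1  -2   2  |   4 ]
R3 -> R3 + R1
  [ 1   0  -2  |  -3 ]
  [ 0  -2   1  |   0 ]
  [ 0  -2   0  |   1 ]
R2 -> -1/2·R2
  [ 1   0    -2  |  -3 ]
  [ 0   1  -1/2  |   0 ]
  [ 0  -2     0  |   1 ]
R3 -> R3 + 2·R2
  [ 1  0    -2  |  -3 ]
  [ 0  1  -1/2  |   0 ]
  [ 0  0    -1  |   1 ]
R3 -> -1·R3
  [ 1  0    -2  |  -3 ]
  [ 0  1  -1/2  |   0 ]
  [ 0  0     1  |  -1 ]
R2 -> R2 + 1/2·R3
  [ 1  0  -2  |    -3 ]
  [ 0  1   0  |  -1/2 ]
  [ 0  0   1  |    -1 ]
R1 -> R1 + 2·R3
  [ 1  0  0  |    -5 ]
  [ 0  1  0  |  -1/2 ]
  [ 0  0  1  |    -1 ]
Reading off the last column: p = -5, q = -1/2, r = -1.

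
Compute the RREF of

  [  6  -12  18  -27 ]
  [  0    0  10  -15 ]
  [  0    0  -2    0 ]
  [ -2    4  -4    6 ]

[[1, -2, 0, 0], [0, 0, 1, 0], [0, 0, 0, 1], [0, 0, 0, 0]]

Multiply R1 by 1/6.
  [  1  -2   3  -9/2 ]
  [  0   0  10   -15 ]
  [  0   0  -2     0 ]
  [ -2   4  -4     6 ]
Add 2 times R1 to R4.
  [ 1  -2   3  -9/2 ]
  [ 0   0  10   -15 ]
  [ 0   0  -2     0 ]
  [ 0   0   2    -3 ]
Multiply R2 by 1/10.
  [ 1  -2   3  -9/2 ]
  [ 0   0   1  -3/2 ]
  [ 0   0  -2     0 ]
  [ 0   0   2    -3 ]
Add 2 times R2 to R3.
  [ 1  -2  3  -9/2 ]
  [ 0   0  1  -3/2 ]
  [ 0   0  0    -3 ]
  [ 0   0  2    -3 ]
Subtract 2 times R2 from R4.
  [ 1  -2  3  -9/2 ]
  [ 0   0  1  -3/2 ]
  [ 0   0  0    -3 ]
  [ 0   0  0     0 ]
Multiply R3 by -1/3.
  [ 1  -2  3  -9/2 ]
  [ 0   0  1  -3/2 ]
  [ 0   0  0     1 ]
  [ 0   0  0     0 ]
Add 3/2 times R3 to R2.
  [ 1  -2  3  -9/2 ]
  [ 0   0  1     0 ]
  [ 0   0  0     1 ]
  [ 0   0  0     0 ]
Add 9/2 times R3 to R1.
  [ 1  -2  3  0 ]
  [ 0   0  1  0 ]
  [ 0   0  0  1 ]
  [ 0   0  0  0 ]
Subtract 3 times R2 from R1.
  [ 1  -2  0  0 ]
  [ 0   0  1  0 ]
  [ 0   0  0  1 ]
  [ 0   0  0  0 ]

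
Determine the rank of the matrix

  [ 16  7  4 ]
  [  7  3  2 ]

rank = 2

Multiply R1 by 1/16.
  [ 1  7/16  1/4 ]
  [ 7     3    2 ]
Subtract 7 times R1 from R2.
  [ 1   7/16  1/4 ]
  [ 0  -1/16  1/4 ]
Multiply R2 by -16.
  [ 1  7/16  1/4 ]
  [ 0     1   -4 ]
Subtract 7/16 times R2 from R1.
  [ 1  0   2 ]
  [ 0  1  -4 ]
The reduced form has 2 nonzero rows.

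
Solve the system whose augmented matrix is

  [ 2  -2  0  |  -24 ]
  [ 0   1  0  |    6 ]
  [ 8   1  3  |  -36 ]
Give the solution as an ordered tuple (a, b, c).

ρ1 := 1/2·ρ1
  [ 1  -1  0  |  -12 ]
  [ 0   1  0  |    6 ]
  [ 8   1  3  |  -36 ]
ρ3 := ρ3 − 8·ρ1
  [ 1  -1  0  |  -12 ]
  [ 0   1  0  |    6 ]
  [ 0   9  3  |   60 ]
ρ3 := ρ3 − 9·ρ2
  [ 1  -1  0  |  -12 ]
  [ 0   1  0  |    6 ]
  [ 0   0  3  |    6 ]
ρ3 := 1/3·ρ3
  [ 1  -1  0  |  -12 ]
  [ 0   1  0  |    6 ]
  [ 0   0  1  |    2 ]
ρ1 := ρ1 + ρ2
  [ 1  0  0  |  -6 ]
  [ 0  1  0  |   6 ]
  [ 0  0  1  |   2 ]
Reading off the last column: a = -6, b = 6, c = 2.

(-6, 6, 2)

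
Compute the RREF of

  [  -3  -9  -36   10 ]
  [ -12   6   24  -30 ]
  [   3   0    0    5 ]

[[1, 0, 0, 5/3], [0, 1, 4, -5/3], [0, 0, 0, 0]]

ρ1 → -1/3·ρ1
ρ2 → ρ2 + 12·ρ1
ρ3 → ρ3 − 3·ρ1
ρ2 → 1/42·ρ2
ρ3 → ρ3 + 9·ρ2
ρ1 → ρ1 − 3·ρ2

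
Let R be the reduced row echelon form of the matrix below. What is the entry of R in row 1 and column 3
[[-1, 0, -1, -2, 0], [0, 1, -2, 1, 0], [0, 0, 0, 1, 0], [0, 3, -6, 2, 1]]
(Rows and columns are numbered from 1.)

R1 ← -1·R1
  [ 1  0   1  2  0 ]
  [ 0  1  -2  1  0 ]
  [ 0  0   0  1  0 ]
  [ 0  3  -6  2  1 ]
R4 ← R4 − 3·R2
  [ 1  0   1   2  0 ]
  [ 0  1  -2   1  0 ]
  [ 0  0   0   1  0 ]
  [ 0  0   0  -1  1 ]
R4 ← R4 + R3
  [ 1  0   1  2  0 ]
  [ 0  1  -2  1  0 ]
  [ 0  0   0  1  0 ]
  [ 0  0   0  0  1 ]
R2 ← R2 − R3
  [ 1  0   1  2  0 ]
  [ 0  1  -2  0  0 ]
  [ 0  0   0  1  0 ]
  [ 0  0   0  0  1 ]
R1 ← R1 − 2·R3
  [ 1  0   1  0  0 ]
  [ 0  1  -2  0  0 ]
  [ 0  0   0  1  0 ]
  [ 0  0   0  0  1 ]

1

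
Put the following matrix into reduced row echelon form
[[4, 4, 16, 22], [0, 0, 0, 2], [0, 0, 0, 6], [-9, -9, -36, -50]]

R1 → 1/4·R1
R4 → R4 + 9·R1
R2 → 1/2·R2
R3 → R3 − 6·R2
R4 → R4 + 1/2·R2
R1 → R1 − 11/2·R2

[[1, 1, 4, 0], [0, 0, 0, 1], [0, 0, 0, 0], [0, 0, 0, 0]]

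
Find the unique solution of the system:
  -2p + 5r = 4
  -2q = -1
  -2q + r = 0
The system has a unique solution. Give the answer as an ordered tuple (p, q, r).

Form the augmented matrix and row-reduce:
  [ -2   0  5  |   4 ]
  [  0  -2  0  |  -1 ]
  [  0  -2  1  |   0 ]
R1 ← -1/2·R1
  [ 1   0  -5/2  |  -2 ]
  [ 0  -2     0  |  -1 ]
  [ 0  -2     1  |   0 ]
R2 ← -1/2·R2
  [ 1   0  -5/2  |   -2 ]
  [ 0   1     0  |  1/2 ]
  [ 0  -2     1  |    0 ]
R3 ← R3 + 2·R2
  [ 1  0  -5/2  |   -2 ]
  [ 0  1     0  |  1/2 ]
  [ 0  0     1  |    1 ]
R1 ← R1 + 5/2·R3
  [ 1  0  0  |  1/2 ]
  [ 0  1  0  |  1/2 ]
  [ 0  0  1  |    1 ]
Reading off the last column: p = 1/2, q = 1/2, r = 1.

(1/2, 1/2, 1)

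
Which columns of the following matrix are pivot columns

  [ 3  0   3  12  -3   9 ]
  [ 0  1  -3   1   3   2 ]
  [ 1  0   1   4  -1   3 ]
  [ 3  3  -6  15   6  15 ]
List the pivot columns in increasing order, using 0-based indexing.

0, 1

R1 ← 1/3·R1
  [ 1  0   1   4  -1   3 ]
  [ 0  1  -3   1   3   2 ]
  [ 1  0   1   4  -1   3 ]
  [ 3  3  -6  15   6  15 ]
R3 ← R3 − R1
  [ 1  0   1   4  -1   3 ]
  [ 0  1  -3   1   3   2 ]
  [ 0  0   0   0   0   0 ]
  [ 3  3  -6  15   6  15 ]
R4 ← R4 − 3·R1
  [ 1  0   1  4  -1  3 ]
  [ 0  1  -3  1   3  2 ]
  [ 0  0   0  0   0  0 ]
  [ 0  3  -9  3   9  6 ]
R4 ← R4 − 3·R2
  [ 1  0   1  4  -1  3 ]
  [ 0  1  -3  1   3  2 ]
  [ 0  0   0  0   0  0 ]
  [ 0  0   0  0   0  0 ]
Pivot columns are the columns containing a leading 1.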